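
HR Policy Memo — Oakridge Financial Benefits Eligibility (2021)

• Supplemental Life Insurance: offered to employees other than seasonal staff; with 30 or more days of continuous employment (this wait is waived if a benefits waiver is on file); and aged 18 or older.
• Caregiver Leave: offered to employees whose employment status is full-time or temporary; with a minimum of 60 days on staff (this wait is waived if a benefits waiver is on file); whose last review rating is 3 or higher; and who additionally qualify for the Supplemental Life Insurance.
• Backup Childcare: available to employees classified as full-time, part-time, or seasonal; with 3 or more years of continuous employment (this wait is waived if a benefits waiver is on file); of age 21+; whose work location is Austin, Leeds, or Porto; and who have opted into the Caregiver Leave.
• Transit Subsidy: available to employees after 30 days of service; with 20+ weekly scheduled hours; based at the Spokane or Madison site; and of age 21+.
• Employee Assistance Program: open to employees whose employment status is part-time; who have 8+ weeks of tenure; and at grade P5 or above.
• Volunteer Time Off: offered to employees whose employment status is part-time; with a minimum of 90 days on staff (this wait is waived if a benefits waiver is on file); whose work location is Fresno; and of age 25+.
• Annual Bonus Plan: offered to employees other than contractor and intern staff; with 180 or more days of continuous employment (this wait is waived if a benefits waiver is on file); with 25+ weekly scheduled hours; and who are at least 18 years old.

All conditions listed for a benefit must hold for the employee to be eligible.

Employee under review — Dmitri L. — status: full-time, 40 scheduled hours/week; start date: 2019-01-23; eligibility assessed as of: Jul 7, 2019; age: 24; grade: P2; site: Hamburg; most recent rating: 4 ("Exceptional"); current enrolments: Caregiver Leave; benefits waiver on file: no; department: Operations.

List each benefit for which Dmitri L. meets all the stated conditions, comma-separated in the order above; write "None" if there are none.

Service from 2019-01-23 to Jul 7, 2019: 165 days.
Supplemental Life Insurance — status full-time ✓ (not excluded); no waiver, service 165 days ≥ 30 days ✓; age 24 ≥ 18 ✓ → eligible.
Caregiver Leave — status full-time ✓; no waiver, service 165 days ≥ 60 days ✓; rating 4 ≥ 3 ✓; eligible for Supplemental Life Insurance ✓ → eligible.
Backup Childcare — status full-time ✓; no waiver, service 165 days < 3 years (≈1095 days) ✗ → not eligible.
Transit Subsidy — service 165 days ≥ 30 days ✓; 40 hrs/wk ≥ 20 ✓; site Hamburg ✗ (not Spokane or Madison) → not eligible.
Employee Assistance Program — status full-time ✗ (requires part-time) → not eligible.
Volunteer Time Off — status full-time ✗ (requires part-time) → not eligible.
Annual Bonus Plan — status full-time ✓ (not excluded); no waiver, service 165 days < 180 days ✗ → not eligible.

Supplemental Life Insurance, Caregiver Leave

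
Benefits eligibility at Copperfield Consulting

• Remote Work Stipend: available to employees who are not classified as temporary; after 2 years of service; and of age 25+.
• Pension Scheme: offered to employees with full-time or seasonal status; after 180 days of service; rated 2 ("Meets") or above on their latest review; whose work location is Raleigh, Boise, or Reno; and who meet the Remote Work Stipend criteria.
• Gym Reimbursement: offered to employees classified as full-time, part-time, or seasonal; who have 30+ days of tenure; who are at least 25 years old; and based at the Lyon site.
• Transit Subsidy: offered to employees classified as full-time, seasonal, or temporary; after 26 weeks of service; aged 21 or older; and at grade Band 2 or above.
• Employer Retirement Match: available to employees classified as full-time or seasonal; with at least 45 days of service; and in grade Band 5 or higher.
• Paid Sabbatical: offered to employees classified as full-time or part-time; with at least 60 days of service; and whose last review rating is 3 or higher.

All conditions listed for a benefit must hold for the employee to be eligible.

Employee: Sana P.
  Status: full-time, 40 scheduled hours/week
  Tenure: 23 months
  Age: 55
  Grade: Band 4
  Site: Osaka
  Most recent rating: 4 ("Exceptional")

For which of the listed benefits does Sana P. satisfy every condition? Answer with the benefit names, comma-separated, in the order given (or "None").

Remote Work Stipend — status full-time ✓ (not excluded); service 23 months < 2 years (≈730 days) ✗ → not eligible.
Pension Scheme — status full-time ✓; service 23 months ≥ 180 days ✓; rating 4 ≥ 2 ✓; site Osaka ✗ (not Raleigh, Boise, or Reno) → not eligible.
Gym Reimbursement — status full-time ✓; service 23 months ≥ 30 days ✓; age 55 ≥ 25 ✓; site Osaka ✗ (not Lyon) → not eligible.
Transit Subsidy — status full-time ✓; service 23 months ≥ 26 weeks (≈182 days) ✓; age 55 ≥ 21 ✓; grade Band 4 ≥ Band 2 ✓ → eligible.
Employer Retirement Match — status full-time ✓; service 23 months ≥ 45 days ✓; grade Band 4 < Band 5 ✗ → not eligible.
Paid Sabbatical — status full-time ✓; service 23 months ≥ 60 days ✓; rating 4 ≥ 3 ✓ → eligible.

Transit Subsidy, Paid Sabbatical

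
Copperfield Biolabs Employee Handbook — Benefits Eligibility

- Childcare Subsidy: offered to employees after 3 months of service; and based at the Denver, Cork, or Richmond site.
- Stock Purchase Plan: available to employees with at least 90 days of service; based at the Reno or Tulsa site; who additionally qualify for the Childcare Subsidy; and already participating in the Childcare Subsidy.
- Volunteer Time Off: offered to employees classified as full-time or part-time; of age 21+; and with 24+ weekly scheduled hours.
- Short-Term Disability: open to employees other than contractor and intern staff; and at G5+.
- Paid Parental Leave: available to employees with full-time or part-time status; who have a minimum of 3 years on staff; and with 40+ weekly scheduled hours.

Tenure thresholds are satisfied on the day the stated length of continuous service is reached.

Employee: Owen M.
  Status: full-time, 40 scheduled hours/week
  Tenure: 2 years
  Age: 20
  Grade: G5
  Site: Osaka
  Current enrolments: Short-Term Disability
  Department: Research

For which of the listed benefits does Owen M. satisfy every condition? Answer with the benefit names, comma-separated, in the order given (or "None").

Childcare Subsidy — service 2 years ≥ 3 months (≈90 days) ✓; site Osaka ✗ (not Denver, Cork, or Richmond) → not eligible.
Stock Purchase Plan — service 2 years ≥ 90 days ✓; site Osaka ✗ (not Reno or Tulsa) → not eligible.
Volunteer Time Off — status full-time ✓; age 20 < 21 ✗ → not eligible.
Short-Term Disability — status full-time ✓ (not excluded); grade G5 ≥ G5 ✓ → eligible.
Paid Parental Leave — status full-time ✓; service 2 years < 3 years ✗ → not eligible.

Short-Term Disability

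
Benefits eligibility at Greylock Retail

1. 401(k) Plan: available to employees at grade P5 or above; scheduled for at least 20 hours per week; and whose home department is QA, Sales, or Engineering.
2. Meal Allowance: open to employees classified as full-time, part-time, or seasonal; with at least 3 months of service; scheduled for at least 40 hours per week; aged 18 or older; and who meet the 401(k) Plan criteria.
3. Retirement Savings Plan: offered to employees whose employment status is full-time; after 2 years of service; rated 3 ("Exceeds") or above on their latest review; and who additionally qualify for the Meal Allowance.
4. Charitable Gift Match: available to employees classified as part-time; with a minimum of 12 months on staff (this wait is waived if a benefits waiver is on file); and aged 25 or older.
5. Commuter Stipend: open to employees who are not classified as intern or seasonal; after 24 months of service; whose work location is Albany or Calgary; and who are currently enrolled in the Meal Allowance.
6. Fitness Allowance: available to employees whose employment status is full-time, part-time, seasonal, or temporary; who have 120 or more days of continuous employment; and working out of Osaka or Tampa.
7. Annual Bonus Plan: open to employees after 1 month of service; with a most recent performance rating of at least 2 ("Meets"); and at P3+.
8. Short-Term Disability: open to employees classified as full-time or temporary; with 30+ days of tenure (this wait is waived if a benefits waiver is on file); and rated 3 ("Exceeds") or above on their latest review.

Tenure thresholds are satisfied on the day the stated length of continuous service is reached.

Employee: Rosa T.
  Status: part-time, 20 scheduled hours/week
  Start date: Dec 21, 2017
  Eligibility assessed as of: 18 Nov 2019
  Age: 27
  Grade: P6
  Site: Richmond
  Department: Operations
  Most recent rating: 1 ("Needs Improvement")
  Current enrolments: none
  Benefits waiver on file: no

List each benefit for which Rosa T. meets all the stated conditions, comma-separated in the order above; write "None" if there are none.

Charitable Gift Match

Service from Dec 21, 2017 to 18 Nov 2019: 697 days.
401(k) Plan — grade P6 ≥ P5 ✓; 20 hrs/wk ≥ 20 ✓; dept Operations ✗ → not eligible.
Meal Allowance — status part-time ✓; service 697 days ≥ 3 months (≈90 days) ✓; 20 hrs/wk < 40 ✗ → not eligible.
Retirement Savings Plan — status part-time ✗ (requires full-time) → not eligible.
Charitable Gift Match — status part-time ✓; no waiver, service 697 days ≥ 12 months (≈360 days) ✓; age 27 ≥ 25 ✓ → eligible.
Commuter Stipend — status part-time ✓ (not excluded); service 697 days < 24 months (≈720 days) ✗ → not eligible.
Fitness Allowance — status part-time ✓; service 697 days ≥ 120 days ✓; site Richmond ✗ (not Osaka or Tampa) → not eligible.
Annual Bonus Plan — service 697 days ≥ 1 month (≈30 days) ✓; rating 1 < 2 ✗ → not eligible.
Short-Term Disability — status part-time ✗ (requires full-time or temporary) → not eligible.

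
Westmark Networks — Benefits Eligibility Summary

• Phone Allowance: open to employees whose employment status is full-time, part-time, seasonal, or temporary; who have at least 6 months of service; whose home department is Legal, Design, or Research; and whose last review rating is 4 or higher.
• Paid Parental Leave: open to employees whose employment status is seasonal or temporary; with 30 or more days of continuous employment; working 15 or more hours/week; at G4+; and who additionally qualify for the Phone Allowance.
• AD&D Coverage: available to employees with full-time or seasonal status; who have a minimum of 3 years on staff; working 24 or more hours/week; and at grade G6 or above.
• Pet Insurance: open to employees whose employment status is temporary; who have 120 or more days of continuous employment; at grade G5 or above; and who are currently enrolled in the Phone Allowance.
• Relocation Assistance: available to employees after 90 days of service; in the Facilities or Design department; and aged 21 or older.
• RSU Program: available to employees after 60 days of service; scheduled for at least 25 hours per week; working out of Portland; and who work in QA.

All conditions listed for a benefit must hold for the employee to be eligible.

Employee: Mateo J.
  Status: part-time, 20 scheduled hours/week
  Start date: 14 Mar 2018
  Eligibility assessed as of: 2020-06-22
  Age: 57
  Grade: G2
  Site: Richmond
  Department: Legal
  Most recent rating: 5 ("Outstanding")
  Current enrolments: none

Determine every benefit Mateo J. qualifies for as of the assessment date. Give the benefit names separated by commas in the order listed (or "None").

Phone Allowance

Service from 14 Mar 2018 to 2020-06-22: 831 days.
Phone Allowance — status part-time ✓; service 831 days ≥ 6 months (≈180 days) ✓; dept Legal ✓; rating 5 ≥ 4 ✓ → eligible.
Paid Parental Leave — status part-time ✗ (requires seasonal or temporary) → not eligible.
AD&D Coverage — status part-time ✗ (requires full-time or seasonal) → not eligible.
Pet Insurance — status part-time ✗ (requires temporary) → not eligible.
Relocation Assistance — service 831 days ≥ 90 days ✓; dept Legal ✗ → not eligible.
RSU Program — service 831 days ≥ 60 days ✓; 20 hrs/wk < 25 ✗ → not eligible.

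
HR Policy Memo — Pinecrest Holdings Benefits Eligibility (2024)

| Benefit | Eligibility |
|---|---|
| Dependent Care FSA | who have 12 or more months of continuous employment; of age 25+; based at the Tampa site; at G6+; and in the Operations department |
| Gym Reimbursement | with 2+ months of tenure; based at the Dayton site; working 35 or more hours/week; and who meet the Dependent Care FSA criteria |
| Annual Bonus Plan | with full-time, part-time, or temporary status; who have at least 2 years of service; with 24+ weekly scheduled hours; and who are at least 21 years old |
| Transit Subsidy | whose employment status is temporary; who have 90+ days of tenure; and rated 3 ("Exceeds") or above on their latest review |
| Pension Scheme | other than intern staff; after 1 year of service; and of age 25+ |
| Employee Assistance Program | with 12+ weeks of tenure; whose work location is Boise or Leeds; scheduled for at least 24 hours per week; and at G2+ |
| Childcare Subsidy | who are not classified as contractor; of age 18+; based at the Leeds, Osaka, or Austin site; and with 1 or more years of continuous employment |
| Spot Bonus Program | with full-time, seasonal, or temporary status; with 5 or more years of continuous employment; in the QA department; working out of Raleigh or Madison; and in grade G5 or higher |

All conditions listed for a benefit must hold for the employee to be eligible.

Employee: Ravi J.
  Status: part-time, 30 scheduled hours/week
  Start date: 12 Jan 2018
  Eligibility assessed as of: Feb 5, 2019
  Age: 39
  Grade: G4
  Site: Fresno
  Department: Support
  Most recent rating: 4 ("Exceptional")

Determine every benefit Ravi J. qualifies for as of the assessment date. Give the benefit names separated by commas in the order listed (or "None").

Service from 12 Jan 2018 to Feb 5, 2019: 389 days.
Dependent Care FSA — service 389 days ≥ 12 months (≈360 days) ✓; age 39 ≥ 25 ✓; site Fresno ✗ (not Tampa) → not eligible.
Gym Reimbursement — service 389 days ≥ 2 months (≈60 days) ✓; site Fresno ✗ (not Dayton) → not eligible.
Annual Bonus Plan — status part-time ✓; service 389 days < 2 years (≈730 days) ✗ → not eligible.
Transit Subsidy — status part-time ✗ (requires temporary) → not eligible.
Pension Scheme — status part-time ✓ (not excluded); service 389 days ≥ 1 year (≈365 days) ✓; age 39 ≥ 25 ✓ → eligible.
Employee Assistance Program — service 389 days ≥ 12 weeks (≈84 days) ✓; site Fresno ✗ (not Boise or Leeds) → not eligible.
Childcare Subsidy — status part-time ✓ (not excluded); age 39 ≥ 18 ✓; site Fresno ✗ (not Leeds, Osaka, or Austin) → not eligible.
Spot Bonus Program — status part-time ✗ (requires full-time, seasonal, or temporary) → not eligible.

Pension Scheme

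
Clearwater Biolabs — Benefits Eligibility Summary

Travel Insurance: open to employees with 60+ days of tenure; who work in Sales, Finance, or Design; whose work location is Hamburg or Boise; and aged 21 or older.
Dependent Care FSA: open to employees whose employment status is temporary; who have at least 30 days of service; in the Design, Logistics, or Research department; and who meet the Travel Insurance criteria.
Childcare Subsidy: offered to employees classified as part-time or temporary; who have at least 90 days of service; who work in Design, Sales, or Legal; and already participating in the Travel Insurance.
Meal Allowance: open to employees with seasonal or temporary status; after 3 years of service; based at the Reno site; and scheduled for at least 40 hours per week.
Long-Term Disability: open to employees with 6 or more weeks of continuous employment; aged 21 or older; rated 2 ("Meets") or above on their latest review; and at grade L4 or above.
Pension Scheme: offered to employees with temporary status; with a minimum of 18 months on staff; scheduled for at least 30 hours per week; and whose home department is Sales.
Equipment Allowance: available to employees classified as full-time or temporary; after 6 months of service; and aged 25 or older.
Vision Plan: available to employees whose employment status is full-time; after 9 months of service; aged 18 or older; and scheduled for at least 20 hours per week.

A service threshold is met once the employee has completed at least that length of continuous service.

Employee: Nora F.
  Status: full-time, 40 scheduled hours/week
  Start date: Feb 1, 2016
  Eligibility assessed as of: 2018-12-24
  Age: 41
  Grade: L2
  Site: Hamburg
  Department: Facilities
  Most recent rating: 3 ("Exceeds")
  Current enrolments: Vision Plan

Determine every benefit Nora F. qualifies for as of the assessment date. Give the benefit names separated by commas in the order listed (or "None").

Service from Feb 1, 2016 to 2018-12-24: 1057 days.
Travel Insurance — service 1057 days ≥ 60 days ✓; dept Facilities ✗ → not eligible.
Dependent Care FSA — status full-time ✗ (requires temporary) → not eligible.
Childcare Subsidy — status full-time ✗ (requires part-time or temporary) → not eligible.
Meal Allowance — status full-time ✗ (requires seasonal or temporary) → not eligible.
Long-Term Disability — service 1057 days ≥ 6 weeks (≈42 days) ✓; age 41 ≥ 21 ✓; rating 3 ≥ 2 ✓; grade L2 < L4 ✗ → not eligible.
Pension Scheme — status full-time ✗ (requires temporary) → not eligible.
Equipment Allowance — status full-time ✓; service 1057 days ≥ 6 months (≈180 days) ✓; age 41 ≥ 25 ✓ → eligible.
Vision Plan — status full-time ✓; service 1057 days ≥ 9 months (≈270 days) ✓; age 41 ≥ 18 ✓; 40 hrs/wk ≥ 20 ✓ → eligible.

Equipment Allowance, Vision Plan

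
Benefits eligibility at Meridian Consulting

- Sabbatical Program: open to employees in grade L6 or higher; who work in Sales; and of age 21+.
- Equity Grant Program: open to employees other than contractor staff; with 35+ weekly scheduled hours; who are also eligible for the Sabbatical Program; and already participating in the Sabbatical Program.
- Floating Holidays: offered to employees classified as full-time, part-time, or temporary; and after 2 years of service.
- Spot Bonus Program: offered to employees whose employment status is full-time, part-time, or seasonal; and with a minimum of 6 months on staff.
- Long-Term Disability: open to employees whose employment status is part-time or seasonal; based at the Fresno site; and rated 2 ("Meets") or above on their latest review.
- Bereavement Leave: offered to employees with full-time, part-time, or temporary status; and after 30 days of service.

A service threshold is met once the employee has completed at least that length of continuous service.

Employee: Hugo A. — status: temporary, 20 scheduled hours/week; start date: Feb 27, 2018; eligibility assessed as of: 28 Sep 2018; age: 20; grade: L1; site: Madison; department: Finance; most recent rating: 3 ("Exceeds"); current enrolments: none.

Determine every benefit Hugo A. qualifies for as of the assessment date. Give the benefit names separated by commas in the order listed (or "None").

Service from Feb 27, 2018 to 28 Sep 2018: 213 days.
Sabbatical Program — grade L1 < L6 ✗ → not eligible.
Equity Grant Program — status temporary ✓ (not excluded); 20 hrs/wk < 35 ✗ → not eligible.
Floating Holidays — status temporary ✓; service 213 days < 2 years (≈730 days) ✗ → not eligible.
Spot Bonus Program — status temporary ✗ (requires full-time, part-time, or seasonal) → not eligible.
Long-Term Disability — status temporary ✗ (requires part-time or seasonal) → not eligible.
Bereavement Leave — status temporary ✓; service 213 days ≥ 30 days ✓ → eligible.

Bereavement Leave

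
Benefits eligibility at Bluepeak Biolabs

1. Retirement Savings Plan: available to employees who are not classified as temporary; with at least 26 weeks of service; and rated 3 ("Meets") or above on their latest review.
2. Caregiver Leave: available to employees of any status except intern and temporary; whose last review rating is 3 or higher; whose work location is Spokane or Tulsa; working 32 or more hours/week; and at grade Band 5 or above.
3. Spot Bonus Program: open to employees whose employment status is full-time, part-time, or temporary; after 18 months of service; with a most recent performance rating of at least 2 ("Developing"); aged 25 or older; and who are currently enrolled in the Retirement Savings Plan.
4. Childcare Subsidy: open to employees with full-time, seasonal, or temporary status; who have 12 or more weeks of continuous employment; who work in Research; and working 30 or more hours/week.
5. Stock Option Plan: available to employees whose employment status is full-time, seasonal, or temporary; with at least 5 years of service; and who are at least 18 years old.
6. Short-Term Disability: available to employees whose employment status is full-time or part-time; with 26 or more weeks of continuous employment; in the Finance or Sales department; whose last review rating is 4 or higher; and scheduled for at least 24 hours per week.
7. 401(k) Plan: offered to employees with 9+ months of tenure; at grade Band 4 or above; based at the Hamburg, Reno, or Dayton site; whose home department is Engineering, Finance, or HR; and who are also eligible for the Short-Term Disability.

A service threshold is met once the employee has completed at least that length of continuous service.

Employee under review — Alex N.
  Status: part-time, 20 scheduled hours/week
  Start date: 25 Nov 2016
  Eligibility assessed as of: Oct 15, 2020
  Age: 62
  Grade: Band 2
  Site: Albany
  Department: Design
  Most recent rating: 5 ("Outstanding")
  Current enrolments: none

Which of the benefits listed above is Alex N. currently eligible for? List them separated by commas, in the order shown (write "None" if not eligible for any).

Service from 25 Nov 2016 to Oct 15, 2020: 1420 days.
Retirement Savings Plan — status part-time ✓ (not excluded); service 1420 days ≥ 26 weeks (≈182 days) ✓; rating 5 ≥ 3 ✓ → eligible.
Caregiver Leave — status part-time ✓ (not excluded); rating 5 ≥ 3 ✓; site Albany ✗ (not Spokane or Tulsa) → not eligible.
Spot Bonus Program — status part-time ✓; service 1420 days ≥ 18 months (≈540 days) ✓; rating 5 ≥ 2 ✓; age 62 ≥ 25 ✓; not enrolled in Retirement Savings Plan ✗ → not eligible.
Childcare Subsidy — status part-time ✗ (requires full-time, seasonal, or temporary) → not eligible.
Stock Option Plan — status part-time ✗ (requires full-time, seasonal, or temporary) → not eligible.
Short-Term Disability — status part-time ✓; service 1420 days ≥ 26 weeks (≈182 days) ✓; dept Design ✗ → not eligible.
401(k) Plan — service 1420 days ≥ 9 months (≈270 days) ✓; grade Band 2 < Band 4 ✗ → not eligible.

Retirement Savings Plan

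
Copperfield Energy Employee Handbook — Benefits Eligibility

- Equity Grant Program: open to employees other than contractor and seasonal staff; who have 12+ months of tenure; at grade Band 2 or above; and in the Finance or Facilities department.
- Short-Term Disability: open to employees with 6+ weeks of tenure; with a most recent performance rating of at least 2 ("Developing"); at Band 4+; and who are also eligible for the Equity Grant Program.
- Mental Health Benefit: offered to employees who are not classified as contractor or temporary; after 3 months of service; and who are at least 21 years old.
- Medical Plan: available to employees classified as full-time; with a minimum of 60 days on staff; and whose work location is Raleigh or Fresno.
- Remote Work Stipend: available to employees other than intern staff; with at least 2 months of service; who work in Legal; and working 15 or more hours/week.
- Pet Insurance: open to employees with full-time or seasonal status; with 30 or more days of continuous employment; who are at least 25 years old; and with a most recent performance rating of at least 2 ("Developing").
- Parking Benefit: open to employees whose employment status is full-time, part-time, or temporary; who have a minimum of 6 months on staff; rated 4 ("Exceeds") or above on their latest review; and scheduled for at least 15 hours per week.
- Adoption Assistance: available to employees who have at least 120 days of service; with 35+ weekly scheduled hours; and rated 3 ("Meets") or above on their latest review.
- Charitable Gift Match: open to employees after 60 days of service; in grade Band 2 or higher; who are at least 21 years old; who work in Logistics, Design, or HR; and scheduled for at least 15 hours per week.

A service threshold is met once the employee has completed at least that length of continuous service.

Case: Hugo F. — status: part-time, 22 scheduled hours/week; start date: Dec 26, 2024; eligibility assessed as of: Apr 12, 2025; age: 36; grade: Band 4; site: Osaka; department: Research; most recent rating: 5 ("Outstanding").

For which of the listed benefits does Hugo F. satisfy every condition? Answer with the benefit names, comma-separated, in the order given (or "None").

Mental Health Benefit

Service from Dec 26, 2024 to Apr 12, 2025: 107 days.
Equity Grant Program — status part-time ✓ (not excluded); service 107 days < 12 months (≈360 days) ✗ → not eligible.
Short-Term Disability — service 107 days ≥ 6 weeks (≈42 days) ✓; rating 5 ≥ 2 ✓; grade Band 4 ≥ Band 4 ✓; not eligible for Equity Grant Program ✗ → not eligible.
Mental Health Benefit — status part-time ✓ (not excluded); service 107 days ≥ 3 months (≈90 days) ✓; age 36 ≥ 21 ✓ → eligible.
Medical Plan — status part-time ✗ (requires full-time) → not eligible.
Remote Work Stipend — status part-time ✓ (not excluded); service 107 days ≥ 2 months (≈60 days) ✓; dept Research ✗ → not eligible.
Pet Insurance — status part-time ✗ (requires full-time or seasonal) → not eligible.
Parking Benefit — status part-time ✓; service 107 days < 6 months (≈180 days) ✗ → not eligible.
Adoption Assistance — service 107 days < 120 days ✗ → not eligible.
Charitable Gift Match — service 107 days ≥ 60 days ✓; grade Band 4 ≥ Band 2 ✓; age 36 ≥ 21 ✓; dept Research ✗ → not eligible.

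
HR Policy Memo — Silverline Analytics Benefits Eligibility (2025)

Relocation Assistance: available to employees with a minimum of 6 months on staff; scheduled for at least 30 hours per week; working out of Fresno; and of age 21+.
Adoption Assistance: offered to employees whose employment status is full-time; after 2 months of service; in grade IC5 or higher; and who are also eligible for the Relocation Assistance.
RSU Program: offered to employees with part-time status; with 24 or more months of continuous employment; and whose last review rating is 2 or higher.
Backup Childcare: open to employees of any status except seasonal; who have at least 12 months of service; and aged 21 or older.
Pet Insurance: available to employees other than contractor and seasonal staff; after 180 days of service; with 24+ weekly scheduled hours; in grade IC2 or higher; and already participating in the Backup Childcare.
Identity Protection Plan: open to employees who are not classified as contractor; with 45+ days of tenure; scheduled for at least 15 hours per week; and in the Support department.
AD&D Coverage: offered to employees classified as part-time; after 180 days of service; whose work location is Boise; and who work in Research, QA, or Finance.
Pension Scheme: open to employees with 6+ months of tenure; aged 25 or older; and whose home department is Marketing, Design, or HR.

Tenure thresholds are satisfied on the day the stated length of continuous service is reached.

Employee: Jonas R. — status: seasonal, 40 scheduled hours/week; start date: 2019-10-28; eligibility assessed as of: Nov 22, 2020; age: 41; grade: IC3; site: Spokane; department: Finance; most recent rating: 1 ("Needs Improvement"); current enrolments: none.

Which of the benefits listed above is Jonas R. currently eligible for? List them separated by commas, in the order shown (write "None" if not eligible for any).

Service from 2019-10-28 to Nov 22, 2020: 391 days.
Relocation Assistance — service 391 days ≥ 6 months (≈180 days) ✓; 40 hrs/wk ≥ 30 ✓; site Spokane ✗ (not Fresno) → not eligible.
Adoption Assistance — status seasonal ✗ (requires full-time) → not eligible.
RSU Program — status seasonal ✗ (requires part-time) → not eligible.
Backup Childcare — status seasonal ✗ (excluded) → not eligible.
Pet Insurance — status seasonal ✗ (excluded) → not eligible.
Identity Protection Plan — status seasonal ✓ (not excluded); service 391 days ≥ 45 days ✓; 40 hrs/wk ≥ 15 ✓; dept Finance ✗ → not eligible.
AD&D Coverage — status seasonal ✗ (requires part-time) → not eligible.
Pension Scheme — service 391 days ≥ 6 months (≈180 days) ✓; age 41 ≥ 25 ✓; dept Finance ✗ → not eligible.

None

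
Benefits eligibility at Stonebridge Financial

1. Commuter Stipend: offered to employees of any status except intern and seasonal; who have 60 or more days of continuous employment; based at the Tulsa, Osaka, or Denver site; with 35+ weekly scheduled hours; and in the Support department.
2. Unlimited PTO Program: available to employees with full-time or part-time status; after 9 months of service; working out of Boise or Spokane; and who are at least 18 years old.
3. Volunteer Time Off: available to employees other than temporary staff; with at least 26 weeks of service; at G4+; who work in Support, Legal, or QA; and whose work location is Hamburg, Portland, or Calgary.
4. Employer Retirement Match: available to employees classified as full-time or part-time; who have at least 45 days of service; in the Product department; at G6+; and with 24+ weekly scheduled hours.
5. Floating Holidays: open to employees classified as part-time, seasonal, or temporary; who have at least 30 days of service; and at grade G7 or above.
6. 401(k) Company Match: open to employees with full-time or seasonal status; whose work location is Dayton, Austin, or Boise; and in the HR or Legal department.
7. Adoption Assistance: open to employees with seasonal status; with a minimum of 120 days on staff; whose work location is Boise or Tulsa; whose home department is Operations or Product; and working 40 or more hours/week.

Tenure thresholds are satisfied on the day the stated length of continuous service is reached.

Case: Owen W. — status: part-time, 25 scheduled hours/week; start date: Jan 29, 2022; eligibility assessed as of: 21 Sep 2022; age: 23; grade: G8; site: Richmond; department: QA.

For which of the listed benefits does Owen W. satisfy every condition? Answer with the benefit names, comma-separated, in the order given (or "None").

Floating Holidays

Service from Jan 29, 2022 to 21 Sep 2022: 235 days.
Commuter Stipend — status part-time ✓ (not excluded); service 235 days ≥ 60 days ✓; site Richmond ✗ (not Tulsa, Osaka, or Denver) → not eligible.
Unlimited PTO Program — status part-time ✓; service 235 days < 9 months (≈270 days) ✗ → not eligible.
Volunteer Time Off — status part-time ✓ (not excluded); service 235 days ≥ 26 weeks (≈182 days) ✓; grade G8 ≥ G4 ✓; dept QA ✓; site Richmond ✗ (not Hamburg, Portland, or Calgary) → not eligible.
Employer Retirement Match — status part-time ✓; service 235 days ≥ 45 days ✓; dept QA ✗ → not eligible.
Floating Holidays — status part-time ✓; service 235 days ≥ 30 days ✓; grade G8 ≥ G7 ✓ → eligible.
401(k) Company Match — status part-time ✗ (requires full-time or seasonal) → not eligible.
Adoption Assistance — status part-time ✗ (requires seasonal) → not eligible.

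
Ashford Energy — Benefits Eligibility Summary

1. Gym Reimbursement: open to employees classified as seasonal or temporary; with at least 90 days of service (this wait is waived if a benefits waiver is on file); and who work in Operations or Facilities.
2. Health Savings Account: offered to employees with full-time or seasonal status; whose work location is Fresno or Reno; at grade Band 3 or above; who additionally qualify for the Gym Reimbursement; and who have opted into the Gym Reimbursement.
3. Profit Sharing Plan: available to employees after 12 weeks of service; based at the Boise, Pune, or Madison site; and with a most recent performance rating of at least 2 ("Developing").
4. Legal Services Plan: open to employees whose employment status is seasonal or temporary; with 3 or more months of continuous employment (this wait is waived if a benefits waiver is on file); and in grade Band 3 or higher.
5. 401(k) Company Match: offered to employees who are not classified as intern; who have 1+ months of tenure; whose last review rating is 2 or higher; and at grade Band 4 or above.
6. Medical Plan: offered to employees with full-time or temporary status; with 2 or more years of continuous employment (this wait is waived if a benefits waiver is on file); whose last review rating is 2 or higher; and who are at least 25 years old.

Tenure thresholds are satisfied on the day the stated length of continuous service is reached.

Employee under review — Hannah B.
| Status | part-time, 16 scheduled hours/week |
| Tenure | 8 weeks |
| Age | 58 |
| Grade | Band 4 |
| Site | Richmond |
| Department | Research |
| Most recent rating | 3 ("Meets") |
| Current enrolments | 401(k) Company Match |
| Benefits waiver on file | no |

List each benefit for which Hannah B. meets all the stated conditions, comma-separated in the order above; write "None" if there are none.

Gym Reimbursement — status part-time ✗ (requires seasonal or temporary) → not eligible.
Health Savings Account — status part-time ✗ (requires full-time or seasonal) → not eligible.
Profit Sharing Plan — service 8 weeks < 12 weeks ✗ → not eligible.
Legal Services Plan — status part-time ✗ (requires seasonal or temporary) → not eligible.
401(k) Company Match — status part-time ✓ (not excluded); service 8 weeks ≥ 1 month (≈30 days) ✓; rating 3 ≥ 2 ✓; grade Band 4 ≥ Band 4 ✓ → eligible.
Medical Plan — status part-time ✗ (requires full-time or temporary) → not eligible.

401(k) Company Match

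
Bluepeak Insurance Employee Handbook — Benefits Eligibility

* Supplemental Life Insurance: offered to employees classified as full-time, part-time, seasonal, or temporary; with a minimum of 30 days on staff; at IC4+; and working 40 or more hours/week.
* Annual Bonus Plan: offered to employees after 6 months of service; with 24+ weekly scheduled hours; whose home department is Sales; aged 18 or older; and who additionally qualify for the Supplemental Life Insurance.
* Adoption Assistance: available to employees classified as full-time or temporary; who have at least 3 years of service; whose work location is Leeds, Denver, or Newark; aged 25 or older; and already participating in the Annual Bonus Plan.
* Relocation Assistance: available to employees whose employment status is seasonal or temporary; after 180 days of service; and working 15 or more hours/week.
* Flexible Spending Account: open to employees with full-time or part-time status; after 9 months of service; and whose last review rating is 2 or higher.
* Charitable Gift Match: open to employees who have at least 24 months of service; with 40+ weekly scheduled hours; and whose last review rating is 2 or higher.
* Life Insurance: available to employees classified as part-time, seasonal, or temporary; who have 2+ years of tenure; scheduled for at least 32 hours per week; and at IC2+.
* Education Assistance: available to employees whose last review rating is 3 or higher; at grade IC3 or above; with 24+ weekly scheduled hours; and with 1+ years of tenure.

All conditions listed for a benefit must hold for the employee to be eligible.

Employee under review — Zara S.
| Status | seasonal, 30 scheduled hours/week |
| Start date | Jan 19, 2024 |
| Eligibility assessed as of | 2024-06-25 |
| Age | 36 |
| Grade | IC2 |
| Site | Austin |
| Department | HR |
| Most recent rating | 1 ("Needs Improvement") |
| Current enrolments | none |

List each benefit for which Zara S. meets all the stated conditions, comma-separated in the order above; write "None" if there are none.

None

Service from Jan 19, 2024 to 2024-06-25: 158 days.
Supplemental Life Insurance — status seasonal ✓; service 158 days ≥ 30 days ✓; grade IC2 < IC4 ✗ → not eligible.
Annual Bonus Plan — service 158 days < 6 months (≈180 days) ✗ → not eligible.
Adoption Assistance — status seasonal ✗ (requires full-time or temporary) → not eligible.
Relocation Assistance — status seasonal ✓; service 158 days < 180 days ✗ → not eligible.
Flexible Spending Account — status seasonal ✗ (requires full-time or part-time) → not eligible.
Charitable Gift Match — service 158 days < 24 months (≈720 days) ✗ → not eligible.
Life Insurance — status seasonal ✓; service 158 days < 2 years (≈730 days) ✗ → not eligible.
Education Assistance — rating 1 < 3 ✗ → not eligible.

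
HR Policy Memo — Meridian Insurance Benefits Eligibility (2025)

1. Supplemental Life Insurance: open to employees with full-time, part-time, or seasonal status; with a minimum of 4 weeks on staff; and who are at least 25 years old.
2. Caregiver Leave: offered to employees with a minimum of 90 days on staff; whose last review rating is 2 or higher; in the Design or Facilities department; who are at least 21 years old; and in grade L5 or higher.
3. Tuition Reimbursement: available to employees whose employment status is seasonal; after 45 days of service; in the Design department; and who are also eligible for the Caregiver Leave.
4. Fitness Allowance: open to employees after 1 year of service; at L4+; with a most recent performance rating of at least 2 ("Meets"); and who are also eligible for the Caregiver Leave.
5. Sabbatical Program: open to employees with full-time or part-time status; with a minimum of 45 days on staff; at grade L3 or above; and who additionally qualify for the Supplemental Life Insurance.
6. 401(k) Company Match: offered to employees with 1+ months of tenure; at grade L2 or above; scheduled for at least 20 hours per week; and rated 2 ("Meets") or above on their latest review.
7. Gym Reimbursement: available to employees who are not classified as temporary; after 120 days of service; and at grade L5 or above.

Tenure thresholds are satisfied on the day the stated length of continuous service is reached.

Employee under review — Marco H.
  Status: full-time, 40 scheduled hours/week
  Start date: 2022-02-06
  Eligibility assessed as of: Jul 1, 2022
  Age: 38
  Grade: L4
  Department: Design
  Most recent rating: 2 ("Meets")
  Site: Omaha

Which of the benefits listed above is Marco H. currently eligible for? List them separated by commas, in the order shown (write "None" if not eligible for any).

Service from 2022-02-06 to Jul 1, 2022: 145 days.
Supplemental Life Insurance — status full-time ✓; service 145 days ≥ 4 weeks (≈28 days) ✓; age 38 ≥ 25 ✓ → eligible.
Caregiver Leave — service 145 days ≥ 90 days ✓; rating 2 ≥ 2 ✓; dept Design ✓; age 38 ≥ 21 ✓; grade L4 < L5 ✗ → not eligible.
Tuition Reimbursement — status full-time ✗ (requires seasonal) → not eligible.
Fitness Allowance — service 145 days < 1 year (≈365 days) ✗ → not eligible.
Sabbatical Program — status full-time ✓; service 145 days ≥ 45 days ✓; grade L4 ≥ L3 ✓; eligible for Supplemental Life Insurance ✓ → eligible.
401(k) Company Match — service 145 days ≥ 1 month (≈30 days) ✓; grade L4 ≥ L2 ✓; 40 hrs/wk ≥ 20 ✓; rating 2 ≥ 2 ✓ → eligible.
Gym Reimbursement — status full-time ✓ (not excluded); service 145 days ≥ 120 days ✓; grade L4 < L5 ✗ → not eligible.

Supplemental Life Insurance, Sabbatical Program, 401(k) Company Match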